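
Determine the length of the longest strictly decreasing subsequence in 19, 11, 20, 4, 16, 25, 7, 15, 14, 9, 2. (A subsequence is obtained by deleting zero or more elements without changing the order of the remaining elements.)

Scanning left to right, the best length ending at each element is: 19→1, 11→2, 20→1, 4→3, 16→2, 25→1, 7→3, 15→3, 14→4, 9→5, 2→6.
So the longest decreasing subsequence has length 6, e.g. 19, 16, 15, 14, 9, 2.

6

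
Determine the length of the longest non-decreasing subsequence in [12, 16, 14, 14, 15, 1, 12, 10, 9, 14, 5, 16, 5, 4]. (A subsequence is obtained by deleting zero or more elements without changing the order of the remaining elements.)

Let dp[i] be the longest non-decreasing subsequence ending at position i. Then dp = [1, 2, 2, 3, 4, 1, 2, 2, 2, 4, 2, 5, 3, 2].
The maximum is 5; one witness is 12, 14, 14, 15, 16 at positions 1,3,4,5,12.

5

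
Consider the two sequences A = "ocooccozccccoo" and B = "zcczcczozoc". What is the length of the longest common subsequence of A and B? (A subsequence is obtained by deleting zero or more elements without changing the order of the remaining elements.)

Backtracking the LCS table gives one alignment: c (A5,B2) → c (A6,B3) → z (A8,B4) → c (A9,B5) → c (A10,B6) → o (A13,B8) → o (A14,B10).
So the longest common subsequence has length 7.

7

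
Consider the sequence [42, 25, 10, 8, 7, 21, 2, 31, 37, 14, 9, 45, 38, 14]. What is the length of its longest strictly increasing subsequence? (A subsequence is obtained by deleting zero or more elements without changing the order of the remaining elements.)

5

Let dp[i] be the longest increasing subsequence ending at position i. Then dp = [1, 1, 1, 1, 1, 2, 1, 3, 4, 2, 2, 5, 5, 3].
The maximum is 5; one witness is 10, 21, 31, 37, 45 at positions 3,6,8,9,12.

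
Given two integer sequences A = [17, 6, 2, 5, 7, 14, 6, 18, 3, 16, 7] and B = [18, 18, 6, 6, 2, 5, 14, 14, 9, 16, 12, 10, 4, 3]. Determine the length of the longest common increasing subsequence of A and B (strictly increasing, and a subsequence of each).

4

For each value that appears in both, track the longest common increasing run ending there.
The best achievable length is 4; one witness is 2, 5, 14, 16 (A-positions 3,4,6,10, B-positions 5,6,7,10).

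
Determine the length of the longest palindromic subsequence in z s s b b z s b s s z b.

One longest palindromic subsequence is zssbsbssz (positions 1,2,3,4,7,8,9,10,11); it reads the same forward and backward, and the interval DP gives dp[1][12] = 9.

9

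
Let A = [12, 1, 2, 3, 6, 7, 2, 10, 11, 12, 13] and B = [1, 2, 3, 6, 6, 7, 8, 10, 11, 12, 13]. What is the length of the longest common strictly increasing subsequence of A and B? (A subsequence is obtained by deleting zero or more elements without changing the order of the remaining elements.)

A longest common strictly increasing subsequence is 1, 2, 3, 6, 7, 10, 11, 12, 13 (length 9); it appears in order in both A and B, and no longer such subsequence exists.

9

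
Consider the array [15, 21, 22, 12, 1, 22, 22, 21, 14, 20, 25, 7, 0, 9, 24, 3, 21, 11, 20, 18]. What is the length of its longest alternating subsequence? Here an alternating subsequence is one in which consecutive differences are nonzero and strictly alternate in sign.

A longest alternating subsequence is 15, 21, 12, 22, 14, 20, 7, 9, 3, 21, 11, 20, 18 (positions 1,2,4,6,9,10,12,14,16,17,18,19,20); its 12 consecutive differences strictly alternate in sign, and length 13 is optimal.

13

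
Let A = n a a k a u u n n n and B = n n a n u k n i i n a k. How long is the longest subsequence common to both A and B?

A longest common subsequence is naknn (length 5); the LCS DP confirms no longer common subsequence exists.

5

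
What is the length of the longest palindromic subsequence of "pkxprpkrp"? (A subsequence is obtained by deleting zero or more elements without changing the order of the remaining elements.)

7

One longest palindromic subsequence is pkprpkp (positions 1,2,4,5,6,7,9); it reads the same forward and backward, and the interval DP gives dp[1][9] = 7.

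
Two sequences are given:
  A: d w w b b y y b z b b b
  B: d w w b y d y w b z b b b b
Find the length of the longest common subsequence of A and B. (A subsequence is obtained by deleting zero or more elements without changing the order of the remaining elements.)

11

Backtracking the LCS table gives one alignment: d (A1,B1) → w (A2,B2) → w (A3,B3) → b (A5,B4) → y (A6,B5) → y (A7,B7) → b (A8,B9) → z (A9,B10) → b (A10,B12) → b (A11,B13) → b (A12,B14).
So the longest common subsequence has length 11.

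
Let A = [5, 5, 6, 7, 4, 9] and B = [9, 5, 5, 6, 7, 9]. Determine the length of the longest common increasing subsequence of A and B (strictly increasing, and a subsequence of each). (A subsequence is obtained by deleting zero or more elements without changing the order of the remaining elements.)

For each value that appears in both, track the longest common increasing run ending there.
The best achievable length is 4; one witness is 5, 6, 7, 9 (A-positions 1,3,4,6, B-positions 2,4,5,6).

4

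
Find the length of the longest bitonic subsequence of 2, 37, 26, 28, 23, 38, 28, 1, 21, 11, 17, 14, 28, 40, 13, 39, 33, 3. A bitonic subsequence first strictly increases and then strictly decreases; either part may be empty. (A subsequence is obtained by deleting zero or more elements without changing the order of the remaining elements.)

Let inc[i] be the LIS ending at i and dec[i] the longest strictly decreasing subsequence starting at i. inc = [1, 2, 2, 3, 2, 4, 3, 1, 2, 2, 3, 3, 4, 5, 3, 5, 5, 2], dec = [2, 8, 7, 7, 6, 7, 6, 1, 5, 2, 4, 3, 3, 4, 2, 3, 2, 1].
max_i inc[i]+dec[i]−1 = 10, with one witness 2, 26, 28, 38, 28, 21, 17, 14, 13, 3.

10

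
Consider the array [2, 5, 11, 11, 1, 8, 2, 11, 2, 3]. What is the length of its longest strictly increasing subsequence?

4

One longest increasing subsequence is 2, 5, 8, 11 (positions 1,2,6,8), of length 4; no longer one exists.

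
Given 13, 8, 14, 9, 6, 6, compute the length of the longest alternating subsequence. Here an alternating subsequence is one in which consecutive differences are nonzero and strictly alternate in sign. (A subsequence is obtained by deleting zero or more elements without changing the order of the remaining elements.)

A longest alternating subsequence is 13, 8, 14, 9 (positions 1,2,3,4); its 3 consecutive differences strictly alternate in sign, and length 4 is optimal.

4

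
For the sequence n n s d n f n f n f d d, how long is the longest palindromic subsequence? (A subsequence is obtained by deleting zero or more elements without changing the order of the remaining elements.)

7

One longest palindromic subsequence is dfnfnfd (positions 4,6,7,8,9,10,12); it reads the same forward and backward, and the interval DP gives dp[1][12] = 7.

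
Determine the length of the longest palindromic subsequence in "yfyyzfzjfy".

7

Using dp[i][j] = 2 + dp[i+1][j−1] if the ends match, else max(dp[i+1][j], dp[i][j−1]):
dp[1][10] = 7. A witness is yfzfzfy at positions 1,2,5,6,7,9,10.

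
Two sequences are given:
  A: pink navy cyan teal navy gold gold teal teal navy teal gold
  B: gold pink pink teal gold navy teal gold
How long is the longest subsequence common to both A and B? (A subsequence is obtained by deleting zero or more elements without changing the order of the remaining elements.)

A longest common subsequence is pink, teal, gold, navy, teal, gold (length 6); the LCS DP confirms no longer common subsequence exists.

6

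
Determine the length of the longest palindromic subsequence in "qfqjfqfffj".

Using dp[i][j] = 2 + dp[i+1][j−1] if the ends match, else max(dp[i+1][j], dp[i][j−1]):
dp[1][10] = 6. A witness is jffffj at positions 4,5,7,8,9,10.

6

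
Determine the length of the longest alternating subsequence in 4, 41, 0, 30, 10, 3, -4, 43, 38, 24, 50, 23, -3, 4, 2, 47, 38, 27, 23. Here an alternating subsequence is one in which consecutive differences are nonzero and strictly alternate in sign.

Track the best alternating length ending on an up-step vs a down-step at each position: up/down = 1/1, 2/1, 1/3, 4/3, 4/5, 4/5, 1/5, 6/1, 6/7, 6/7, 8/1, 6/9, 6/9, 10/9, 10/11, 12/9, 12/13, 12/13, 12/13.
The maximum over both is 13; one such subsequence is 4, 41, 0, 30, 10, 43, 38, 50, -3, 4, 2, 47, 38.

13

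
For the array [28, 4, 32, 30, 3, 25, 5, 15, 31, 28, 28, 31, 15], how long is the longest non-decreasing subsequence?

Scanning left to right, the best length ending at each element is: 28→1, 4→1, 32→2, 30→2, 3→1, 25→2, 5→2, 15→3, 31→4, 28→4, 28→5, 31→6, 15→4.
So the longest non-decreasing subsequence has length 6, e.g. 4, 5, 15, 28, 28, 31.

6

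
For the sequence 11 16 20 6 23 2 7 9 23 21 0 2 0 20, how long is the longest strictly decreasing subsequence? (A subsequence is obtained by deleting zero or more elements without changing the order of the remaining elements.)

4

Let dp[i] be the longest decreasing subsequence ending at position i. Then dp = [1, 1, 1, 2, 1, 3, 2, 2, 1, 2, 4, 3, 4, 3].
The maximum is 4; one witness is 11, 6, 2, 0 at positions 1,4,6,11.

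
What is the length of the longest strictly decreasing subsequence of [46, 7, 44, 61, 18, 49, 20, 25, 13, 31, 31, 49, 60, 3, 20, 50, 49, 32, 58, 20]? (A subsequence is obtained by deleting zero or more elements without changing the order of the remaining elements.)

Let dp[i] be the longest decreasing subsequence ending at position i. Then dp = [1, 2, 2, 1, 3, 2, 3, 3, 4, 3, 3, 2, 2, 5, 4, 3, 4, 5, 3, 6].
The maximum is 6; one witness is 61, 60, 50, 49, 32, 20 at positions 4,13,16,17,18,20.

6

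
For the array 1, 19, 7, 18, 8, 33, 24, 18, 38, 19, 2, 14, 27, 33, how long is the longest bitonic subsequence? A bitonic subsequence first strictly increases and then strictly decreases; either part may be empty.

7

Let inc[i] be the LIS ending at i and dec[i] the longest strictly decreasing subsequence starting at i. inc = [1, 2, 2, 3, 3, 4, 4, 4, 5, 5, 2, 4, 6, 7], dec = [1, 4, 2, 3, 2, 4, 3, 2, 3, 2, 1, 1, 1, 1].
max_i inc[i]+dec[i]−1 = 7, with one witness 1, 7, 18, 33, 24, 19, 14.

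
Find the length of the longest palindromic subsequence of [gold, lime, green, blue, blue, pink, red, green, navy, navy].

Using dp[i][j] = 2 + dp[i+1][j−1] if the ends match, else max(dp[i+1][j], dp[i][j−1]):
dp[1][10] = 4. A witness is green blue blue green at positions 3,4,5,8.

4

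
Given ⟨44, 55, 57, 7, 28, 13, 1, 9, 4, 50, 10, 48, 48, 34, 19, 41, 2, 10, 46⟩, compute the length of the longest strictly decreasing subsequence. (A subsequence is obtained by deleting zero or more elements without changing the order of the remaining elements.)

6

Let dp[i] be the longest decreasing subsequence ending at position i. Then dp = [1, 1, 1, 2, 2, 3, 4, 4, 5, 2, 4, 3, 3, 4, 5, 4, 6, 6, 4].
The maximum is 6; one witness is 44, 28, 13, 9, 4, 2 at positions 1,5,6,8,9,17.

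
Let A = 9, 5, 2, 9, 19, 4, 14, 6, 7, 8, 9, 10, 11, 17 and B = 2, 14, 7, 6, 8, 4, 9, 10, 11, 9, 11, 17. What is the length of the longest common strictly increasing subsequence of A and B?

7

A longest common strictly increasing subsequence is 2, 7, 8, 9, 10, 11, 17 (length 7); it appears in order in both A and B, and no longer such subsequence exists.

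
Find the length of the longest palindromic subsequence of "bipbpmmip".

Using dp[i][j] = 2 + dp[i+1][j−1] if the ends match, else max(dp[i+1][j], dp[i][j−1]):
dp[1][9] = 5. A witness is ipbpi at positions 2,3,4,5,8.

5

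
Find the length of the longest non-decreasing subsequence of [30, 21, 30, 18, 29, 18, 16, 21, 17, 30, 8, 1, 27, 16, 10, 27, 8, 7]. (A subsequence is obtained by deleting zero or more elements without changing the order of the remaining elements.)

Let dp[i] be the longest non-decreasing subsequence ending at position i. Then dp = [1, 1, 2, 1, 2, 2, 1, 3, 2, 4, 1, 1, 4, 2, 2, 5, 2, 2].
The maximum is 5; one witness is 18, 18, 21, 27, 27 at positions 4,6,8,13,16.

5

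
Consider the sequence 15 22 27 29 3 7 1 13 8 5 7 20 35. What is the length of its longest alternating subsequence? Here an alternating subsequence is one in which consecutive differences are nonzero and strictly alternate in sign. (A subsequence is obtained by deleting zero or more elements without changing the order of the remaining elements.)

8

A longest alternating subsequence is 15, 22, 3, 7, 1, 13, 5, 7 (positions 1,2,5,6,7,8,10,11); its 7 consecutive differences strictly alternate in sign, and length 8 is optimal.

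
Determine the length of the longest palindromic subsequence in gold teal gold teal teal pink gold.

One longest palindromic subsequence is gold teal teal teal gold (positions 1,2,4,5,7); it reads the same forward and backward, and the interval DP gives dp[1][7] = 5.

5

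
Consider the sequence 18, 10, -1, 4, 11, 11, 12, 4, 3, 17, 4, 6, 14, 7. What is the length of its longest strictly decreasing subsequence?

One longest decreasing subsequence is 18, 10, 4, 3 (positions 1,2,4,9), of length 4; no longer one exists.

4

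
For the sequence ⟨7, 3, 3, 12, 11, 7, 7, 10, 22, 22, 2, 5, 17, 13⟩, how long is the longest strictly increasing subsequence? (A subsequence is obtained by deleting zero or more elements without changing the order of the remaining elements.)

Scanning left to right, the best length ending at each element is: 7→1, 3→1, 3→1, 12→2, 11→2, 7→2, 7→2, 10→3, 22→4, 22→4, 2→1, 5→2, 17→4, 13→4.
So the longest increasing subsequence has length 4, e.g. 3, 7, 10, 22.

4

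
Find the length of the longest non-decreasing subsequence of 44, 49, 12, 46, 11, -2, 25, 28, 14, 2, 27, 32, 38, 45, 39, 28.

6

One longest non-decreasing subsequence is 12, 25, 28, 32, 38, 45 (positions 3,7,8,12,13,14), of length 6; no longer one exists.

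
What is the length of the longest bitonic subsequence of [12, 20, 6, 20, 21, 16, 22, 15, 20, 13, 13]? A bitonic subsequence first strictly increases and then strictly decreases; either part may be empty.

One longest bitonic subsequence is 12, 20, 21, 16, 15, 13 (positions 1,2,5,6,8,11): it rises to 21 then falls. Length 6 is optimal.

6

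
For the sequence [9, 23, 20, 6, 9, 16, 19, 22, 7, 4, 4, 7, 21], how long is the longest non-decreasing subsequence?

5

Let dp[i] be the longest non-decreasing subsequence ending at position i. Then dp = [1, 2, 2, 1, 2, 3, 4, 5, 2, 1, 2, 3, 5].
The maximum is 5; one witness is 9, 9, 16, 19, 22 at positions 1,5,6,7,8.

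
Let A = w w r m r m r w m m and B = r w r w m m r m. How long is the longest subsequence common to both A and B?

6

A longest common subsequence is wwmmrm (length 6); the LCS DP confirms no longer common subsequence exists.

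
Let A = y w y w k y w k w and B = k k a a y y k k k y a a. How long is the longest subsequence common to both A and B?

A longest common subsequence is yyky (length 4); the LCS DP confirms no longer common subsequence exists.

4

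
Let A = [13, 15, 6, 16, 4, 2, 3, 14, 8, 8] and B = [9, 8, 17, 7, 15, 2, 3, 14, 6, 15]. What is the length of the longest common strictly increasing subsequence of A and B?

3

For each value that appears in both, track the longest common increasing run ending there.
The best achievable length is 3; one witness is 2, 3, 14 (A-positions 6,7,8, B-positions 6,7,8).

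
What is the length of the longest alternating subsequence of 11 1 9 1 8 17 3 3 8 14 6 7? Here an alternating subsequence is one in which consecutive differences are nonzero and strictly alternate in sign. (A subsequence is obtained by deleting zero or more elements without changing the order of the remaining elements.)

9

Track the best alternating length ending on an up-step vs a down-step at each position: up/down = 1/1, 1/2, 3/2, 1/4, 5/4, 5/1, 5/6, 5/6, 7/6, 7/6, 7/8, 9/8.
The maximum over both is 9; one such subsequence is 11, 1, 9, 1, 8, 3, 8, 6, 7.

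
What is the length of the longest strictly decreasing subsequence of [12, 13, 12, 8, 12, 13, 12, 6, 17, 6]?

4

One longest decreasing subsequence is 13, 12, 8, 6 (positions 2,3,4,8), of length 4; no longer one exists.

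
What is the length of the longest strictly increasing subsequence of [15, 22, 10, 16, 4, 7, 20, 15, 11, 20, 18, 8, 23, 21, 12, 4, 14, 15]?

Let dp[i] be the longest increasing subsequence ending at position i. Then dp = [1, 2, 1, 2, 1, 2, 3, 3, 3, 4, 4, 3, 5, 5, 4, 1, 5, 6].
The maximum is 6; one witness is 4, 7, 11, 12, 14, 15 at positions 5,6,9,15,17,18.

6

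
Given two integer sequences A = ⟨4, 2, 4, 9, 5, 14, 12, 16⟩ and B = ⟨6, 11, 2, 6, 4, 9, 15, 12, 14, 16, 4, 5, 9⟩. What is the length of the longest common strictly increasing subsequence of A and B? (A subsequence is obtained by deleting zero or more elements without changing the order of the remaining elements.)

5

For each value that appears in both, track the longest common increasing run ending there.
The best achievable length is 5; one witness is 2, 4, 9, 12, 16 (A-positions 2,3,4,7,8, B-positions 3,5,6,8,10).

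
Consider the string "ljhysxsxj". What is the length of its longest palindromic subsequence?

Using dp[i][j] = 2 + dp[i+1][j−1] if the ends match, else max(dp[i+1][j], dp[i][j−1]):
dp[1][9] = 5. A witness is jxsxj at positions 2,6,7,8,9.

5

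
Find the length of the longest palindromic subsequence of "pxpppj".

4

One longest palindromic subsequence is pppp (positions 1,3,4,5); it reads the same forward and backward, and the interval DP gives dp[1][6] = 4.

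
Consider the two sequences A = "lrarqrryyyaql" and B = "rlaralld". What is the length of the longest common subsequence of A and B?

A longest common subsequence is laral (length 5); the LCS DP confirms no longer common subsequence exists.

5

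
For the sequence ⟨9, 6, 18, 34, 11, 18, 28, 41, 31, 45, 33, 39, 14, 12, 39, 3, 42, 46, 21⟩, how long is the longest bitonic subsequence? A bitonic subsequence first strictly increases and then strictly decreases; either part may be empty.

10

Let inc[i] be the LIS ending at i and dec[i] the longest strictly decreasing subsequence starting at i. inc = [1, 1, 2, 3, 2, 3, 4, 5, 5, 6, 6, 7, 3, 3, 7, 1, 8, 9, 4], dec = [3, 2, 4, 5, 2, 4, 4, 5, 4, 5, 4, 4, 3, 2, 2, 1, 2, 2, 1].
max_i inc[i]+dec[i]−1 = 10, with one witness 9, 11, 18, 28, 41, 45, 39, 14, 12, 3.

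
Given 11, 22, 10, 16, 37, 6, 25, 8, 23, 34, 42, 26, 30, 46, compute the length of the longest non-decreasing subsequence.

6

One longest non-decreasing subsequence is 11, 22, 25, 34, 42, 46 (positions 1,2,7,10,11,14), of length 6; no longer one exists.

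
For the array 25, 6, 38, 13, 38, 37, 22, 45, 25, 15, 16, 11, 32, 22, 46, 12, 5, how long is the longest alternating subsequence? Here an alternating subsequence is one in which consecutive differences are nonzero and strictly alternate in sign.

14

A longest alternating subsequence is 25, 6, 38, 13, 38, 37, 45, 15, 16, 11, 32, 22, 46, 12 (positions 1,2,3,4,5,6,8,10,11,12,13,14,15,16); its 13 consecutive differences strictly alternate in sign, and length 14 is optimal.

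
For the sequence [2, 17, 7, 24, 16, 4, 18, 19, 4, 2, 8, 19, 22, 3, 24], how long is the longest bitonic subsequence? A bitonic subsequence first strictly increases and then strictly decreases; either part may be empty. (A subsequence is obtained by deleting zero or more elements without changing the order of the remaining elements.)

7

Let inc[i] be the LIS ending at i and dec[i] the longest strictly decreasing subsequence starting at i. inc = [1, 2, 2, 3, 3, 2, 4, 5, 2, 1, 3, 5, 6, 2, 7], dec = [1, 4, 3, 4, 3, 2, 3, 3, 2, 1, 2, 2, 2, 1, 1].
max_i inc[i]+dec[i]−1 = 7, with one witness 2, 7, 16, 18, 19, 8, 3.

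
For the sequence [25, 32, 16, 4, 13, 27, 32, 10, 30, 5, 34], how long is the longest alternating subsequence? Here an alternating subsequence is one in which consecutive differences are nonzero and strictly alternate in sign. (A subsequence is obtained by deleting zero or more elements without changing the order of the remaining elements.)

8

Track the best alternating length ending on an up-step vs a down-step at each position: up/down = 1/1, 2/1, 1/3, 1/3, 4/3, 4/3, 4/1, 4/5, 6/5, 4/7, 8/1.
The maximum over both is 8; one such subsequence is 25, 32, 4, 13, 10, 30, 5, 34.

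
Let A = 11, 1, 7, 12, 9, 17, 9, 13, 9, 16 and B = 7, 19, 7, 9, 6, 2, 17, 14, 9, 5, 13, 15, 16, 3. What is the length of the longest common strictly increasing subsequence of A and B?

A longest common strictly increasing subsequence is 7, 9, 13, 16 (length 4); it appears in order in both A and B, and no longer such subsequence exists.

4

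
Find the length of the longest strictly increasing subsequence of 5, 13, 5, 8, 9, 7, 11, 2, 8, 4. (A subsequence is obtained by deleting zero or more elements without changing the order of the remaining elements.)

Scanning left to right, the best length ending at each element is: 5→1, 13→2, 5→1, 8→2, 9→3, 7→2, 11→4, 2→1, 8→3, 4→2.
So the longest increasing subsequence has length 4, e.g. 5, 8, 9, 11.

4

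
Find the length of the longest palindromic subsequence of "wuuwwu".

4

One longest palindromic subsequence is uwwu (positions 2,4,5,6); it reads the same forward and backward, and the interval DP gives dp[1][6] = 4.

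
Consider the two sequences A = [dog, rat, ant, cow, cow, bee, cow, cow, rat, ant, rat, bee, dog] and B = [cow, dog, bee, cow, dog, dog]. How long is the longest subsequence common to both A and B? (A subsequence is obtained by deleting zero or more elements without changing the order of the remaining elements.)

A longest common subsequence is dog, bee, cow, dog (length 4); the LCS DP confirms no longer common subsequence exists.

4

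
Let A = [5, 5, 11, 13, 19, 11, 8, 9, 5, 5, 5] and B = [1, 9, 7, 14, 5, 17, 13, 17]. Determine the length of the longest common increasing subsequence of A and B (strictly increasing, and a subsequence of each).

For each value that appears in both, track the longest common increasing run ending there.
The best achievable length is 2; one witness is 5, 13 (A-positions 1,4, B-positions 5,7).

2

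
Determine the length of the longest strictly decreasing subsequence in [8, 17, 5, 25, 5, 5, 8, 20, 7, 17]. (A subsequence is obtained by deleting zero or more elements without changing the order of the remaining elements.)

3

One longest decreasing subsequence is 17, 8, 7 (positions 2,7,9), of length 3; no longer one exists.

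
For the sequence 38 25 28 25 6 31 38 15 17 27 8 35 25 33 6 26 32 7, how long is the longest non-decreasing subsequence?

Scanning left to right, the best length ending at each element is: 38→1, 25→1, 28→2, 25→2, 6→1, 31→3, 38→4, 15→2, 17→3, 27→4, 8→2, 35→5, 25→4, 33→5, 6→2, 26→5, 32→6, 7→3.
So the longest non-decreasing subsequence has length 6, e.g. 6, 15, 17, 25, 26, 32.

6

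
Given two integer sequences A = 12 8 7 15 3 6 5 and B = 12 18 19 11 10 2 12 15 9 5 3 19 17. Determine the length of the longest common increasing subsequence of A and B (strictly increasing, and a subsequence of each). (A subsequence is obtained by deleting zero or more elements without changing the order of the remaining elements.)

2

For each value that appears in both, track the longest common increasing run ending there.
The best achievable length is 2; one witness is 12, 15 (A-positions 1,4, B-positions 1,8).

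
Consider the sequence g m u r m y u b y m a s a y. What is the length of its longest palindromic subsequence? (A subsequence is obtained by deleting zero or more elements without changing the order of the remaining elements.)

5

Using dp[i][j] = 2 + dp[i+1][j−1] if the ends match, else max(dp[i+1][j], dp[i][j−1]):
dp[1][14] = 5. A witness is yasay at positions 6,11,12,13,14.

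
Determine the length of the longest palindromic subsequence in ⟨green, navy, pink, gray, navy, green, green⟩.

One longest palindromic subsequence is green navy gray navy green (positions 1,2,4,5,7); it reads the same forward and backward, and the interval DP gives dp[1][7] = 5.

5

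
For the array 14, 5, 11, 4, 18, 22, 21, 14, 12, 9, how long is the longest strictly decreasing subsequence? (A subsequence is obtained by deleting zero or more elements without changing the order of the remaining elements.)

One longest decreasing subsequence is 22, 21, 14, 12, 9 (positions 6,7,8,9,10), of length 5; no longer one exists.

5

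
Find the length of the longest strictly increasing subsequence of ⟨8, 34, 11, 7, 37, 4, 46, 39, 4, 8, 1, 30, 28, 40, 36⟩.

Scanning left to right, the best length ending at each element is: 8→1, 34→2, 11→2, 7→1, 37→3, 4→1, 46→4, 39→4, 4→1, 8→2, 1→1, 30→3, 28→3, 40→5, 36→4.
So the longest increasing subsequence has length 5, e.g. 8, 34, 37, 39, 40.

5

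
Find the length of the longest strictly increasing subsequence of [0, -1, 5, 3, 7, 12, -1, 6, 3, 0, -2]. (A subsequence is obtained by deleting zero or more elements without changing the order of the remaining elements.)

Scanning left to right, the best length ending at each element is: 0→1, -1→1, 5→2, 3→2, 7→3, 12→4, -1→1, 6→3, 3→2, 0→2, -2→1.
So the longest increasing subsequence has length 4, e.g. 0, 5, 7, 12.

4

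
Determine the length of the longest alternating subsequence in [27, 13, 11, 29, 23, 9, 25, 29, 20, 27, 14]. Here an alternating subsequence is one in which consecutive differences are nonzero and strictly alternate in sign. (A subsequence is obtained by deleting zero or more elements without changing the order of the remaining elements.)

8

Track the best alternating length ending on an up-step vs a down-step at each position: up/down = 1/1, 1/2, 1/2, 3/1, 3/4, 1/4, 5/4, 5/1, 5/6, 7/6, 5/8.
The maximum over both is 8; one such subsequence is 27, 13, 29, 23, 25, 20, 27, 14.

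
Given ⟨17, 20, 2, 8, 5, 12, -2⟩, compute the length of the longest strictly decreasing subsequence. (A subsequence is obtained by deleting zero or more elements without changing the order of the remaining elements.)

4

Let dp[i] be the longest decreasing subsequence ending at position i. Then dp = [1, 1, 2, 2, 3, 2, 4].
The maximum is 4; one witness is 17, 8, 5, -2 at positions 1,4,5,7.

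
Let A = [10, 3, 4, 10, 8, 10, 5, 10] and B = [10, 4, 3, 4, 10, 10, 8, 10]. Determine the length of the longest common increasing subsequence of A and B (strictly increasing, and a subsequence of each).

For each value that appears in both, track the longest common increasing run ending there.
The best achievable length is 4; one witness is 3, 4, 8, 10 (A-positions 2,3,5,6, B-positions 3,4,7,8).

4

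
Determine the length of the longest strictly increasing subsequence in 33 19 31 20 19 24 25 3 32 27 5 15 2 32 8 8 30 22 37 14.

7

Let dp[i] be the longest increasing subsequence ending at position i. Then dp = [1, 1, 2, 2, 1, 3, 4, 1, 5, 5, 2, 3, 1, 6, 3, 3, 6, 4, 7, 4].
The maximum is 7; one witness is 19, 20, 24, 25, 27, 32, 37 at positions 2,4,6,7,10,14,19.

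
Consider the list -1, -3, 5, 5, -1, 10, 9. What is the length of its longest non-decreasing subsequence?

4

Scanning left to right, the best length ending at each element is: -1→1, -3→1, 5→2, 5→3, -1→2, 10→4, 9→4.
So the longest non-decreasing subsequence has length 4, e.g. -1, 5, 5, 10.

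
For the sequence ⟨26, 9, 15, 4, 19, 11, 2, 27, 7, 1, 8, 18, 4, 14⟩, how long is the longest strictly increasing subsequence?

One longest increasing subsequence is 9, 15, 19, 27 (positions 2,3,5,8), of length 4; no longer one exists.

4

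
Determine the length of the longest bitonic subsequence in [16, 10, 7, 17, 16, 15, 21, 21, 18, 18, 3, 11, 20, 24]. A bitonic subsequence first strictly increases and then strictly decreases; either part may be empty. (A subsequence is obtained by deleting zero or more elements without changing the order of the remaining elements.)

Let inc[i] be the LIS ending at i and dec[i] the longest strictly decreasing subsequence starting at i. inc = [1, 1, 1, 2, 2, 2, 3, 3, 3, 3, 1, 2, 4, 5], dec = [4, 3, 2, 4, 3, 2, 3, 3, 2, 2, 1, 1, 1, 1].
max_i inc[i]+dec[i]−1 = 5, with one witness 16, 17, 16, 15, 11.

5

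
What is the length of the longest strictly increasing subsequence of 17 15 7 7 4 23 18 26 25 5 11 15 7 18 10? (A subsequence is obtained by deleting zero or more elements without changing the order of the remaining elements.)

5

Let dp[i] be the longest increasing subsequence ending at position i. Then dp = [1, 1, 1, 1, 1, 2, 2, 3, 3, 2, 3, 4, 3, 5, 4].
The maximum is 5; one witness is 4, 5, 11, 15, 18 at positions 5,10,11,12,14.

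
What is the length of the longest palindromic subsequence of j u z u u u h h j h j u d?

Using dp[i][j] = 2 + dp[i+1][j−1] if the ends match, else max(dp[i+1][j], dp[i][j−1]):
dp[1][13] = 6. A witness is juuuuj at positions 1,2,4,5,6,11.

6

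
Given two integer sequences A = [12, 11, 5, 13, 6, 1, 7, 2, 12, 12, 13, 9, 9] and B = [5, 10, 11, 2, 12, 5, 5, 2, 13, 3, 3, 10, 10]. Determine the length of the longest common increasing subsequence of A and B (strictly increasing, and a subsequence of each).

A longest common strictly increasing subsequence is 5, 12, 13 (length 3); it appears in order in both A and B, and no longer such subsequence exists.

3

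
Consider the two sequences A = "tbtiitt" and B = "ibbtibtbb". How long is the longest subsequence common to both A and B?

4

A longest common subsequence is btit (length 4); the LCS DP confirms no longer common subsequence exists.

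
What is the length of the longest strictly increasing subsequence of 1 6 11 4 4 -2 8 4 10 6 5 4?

Let dp[i] be the longest increasing subsequence ending at position i. Then dp = [1, 2, 3, 2, 2, 1, 3, 2, 4, 3, 3, 2].
The maximum is 4; one witness is 1, 6, 8, 10 at positions 1,2,7,9.

4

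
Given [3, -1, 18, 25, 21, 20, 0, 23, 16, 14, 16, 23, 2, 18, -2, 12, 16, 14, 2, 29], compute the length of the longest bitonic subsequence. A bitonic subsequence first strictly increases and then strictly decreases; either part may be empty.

One longest bitonic subsequence is 3, 18, 25, 21, 20, 18, 16, 14, 2 (positions 1,3,4,5,6,14,17,18,19): it rises to 25 then falls. Length 9 is optimal.

9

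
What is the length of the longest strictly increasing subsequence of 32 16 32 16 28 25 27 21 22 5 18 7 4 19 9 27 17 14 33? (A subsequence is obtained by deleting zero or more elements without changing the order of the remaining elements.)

5

One longest increasing subsequence is 16, 21, 22, 27, 33 (positions 2,8,9,16,19), of length 5; no longer one exists.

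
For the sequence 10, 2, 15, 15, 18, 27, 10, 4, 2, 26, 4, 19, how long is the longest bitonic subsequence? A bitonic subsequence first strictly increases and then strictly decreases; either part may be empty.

7

One longest bitonic subsequence is 10, 15, 18, 27, 10, 4, 2 (positions 1,3,5,6,7,8,9): it rises to 27 then falls. Length 7 is optimal.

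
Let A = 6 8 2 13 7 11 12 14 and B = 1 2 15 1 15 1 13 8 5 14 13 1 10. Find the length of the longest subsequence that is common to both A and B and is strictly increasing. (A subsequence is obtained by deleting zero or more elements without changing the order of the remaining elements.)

3

For each value that appears in both, track the longest common increasing run ending there.
The best achievable length is 3; one witness is 2, 13, 14 (A-positions 3,4,8, B-positions 2,7,10).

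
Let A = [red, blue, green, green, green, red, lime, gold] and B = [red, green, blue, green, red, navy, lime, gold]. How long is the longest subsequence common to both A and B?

Backtracking the LCS table gives one alignment: red (A1,B1) → blue (A2,B3) → green (A5,B4) → red (A6,B5) → lime (A7,B7) → gold (A8,B8).
So the longest common subsequence has length 6.

6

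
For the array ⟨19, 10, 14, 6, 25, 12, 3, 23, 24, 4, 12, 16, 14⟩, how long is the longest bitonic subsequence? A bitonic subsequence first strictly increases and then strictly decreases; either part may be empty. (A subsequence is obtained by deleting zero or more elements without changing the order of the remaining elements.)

One longest bitonic subsequence is 10, 14, 25, 24, 16, 14 (positions 2,3,5,9,12,13): it rises to 25 then falls. Length 6 is optimal.

6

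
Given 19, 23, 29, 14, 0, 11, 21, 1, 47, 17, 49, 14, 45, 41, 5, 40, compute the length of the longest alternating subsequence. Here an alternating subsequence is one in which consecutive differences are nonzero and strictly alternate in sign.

12

A longest alternating subsequence is 19, 23, 0, 11, 1, 47, 17, 49, 14, 45, 5, 40 (positions 1,2,5,6,8,9,10,11,12,13,15,16); its 11 consecutive differences strictly alternate in sign, and length 12 is optimal.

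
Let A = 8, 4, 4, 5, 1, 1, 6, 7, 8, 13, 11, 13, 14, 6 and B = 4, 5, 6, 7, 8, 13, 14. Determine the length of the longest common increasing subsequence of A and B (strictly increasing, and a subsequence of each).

7

For each value that appears in both, track the longest common increasing run ending there.
The best achievable length is 7; one witness is 4, 5, 6, 7, 8, 13, 14 (A-positions 2,4,7,8,9,10,13, B-positions 1,2,3,4,5,6,7).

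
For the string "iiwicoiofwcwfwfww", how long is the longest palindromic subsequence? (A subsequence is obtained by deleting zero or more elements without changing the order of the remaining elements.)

One longest palindromic subsequence is wwfwfww (positions 3,10,13,14,15,16,17); it reads the same forward and backward, and the interval DP gives dp[1][17] = 7.

7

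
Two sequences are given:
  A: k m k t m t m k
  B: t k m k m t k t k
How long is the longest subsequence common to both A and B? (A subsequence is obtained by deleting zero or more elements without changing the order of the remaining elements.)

Backtracking the LCS table gives one alignment: k (A1,B2) → m (A2,B3) → k (A3,B4) → t (A4,B6) → t (A6,B8) → k (A8,B9).
So the longest common subsequence has length 6.

6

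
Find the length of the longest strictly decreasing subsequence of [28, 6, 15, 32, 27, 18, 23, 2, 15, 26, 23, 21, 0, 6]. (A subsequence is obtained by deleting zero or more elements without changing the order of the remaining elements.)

Scanning left to right, the best length ending at each element is: 28→1, 6→2, 15→2, 32→1, 27→2, 18→3, 23→3, 2→4, 15→4, 26→3, 23→4, 21→5, 0→6, 6→6.
So the longest decreasing subsequence has length 6, e.g. 28, 27, 26, 23, 21, 0.

6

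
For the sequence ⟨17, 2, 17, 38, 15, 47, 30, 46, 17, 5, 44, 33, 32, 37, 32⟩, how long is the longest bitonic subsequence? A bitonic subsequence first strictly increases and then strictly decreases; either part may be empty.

8

Let inc[i] be the LIS ending at i and dec[i] the longest strictly decreasing subsequence starting at i. inc = [1, 1, 2, 3, 2, 4, 3, 4, 3, 2, 4, 4, 4, 5, 4], dec = [3, 1, 3, 4, 2, 5, 3, 4, 2, 1, 3, 2, 1, 2, 1].
max_i inc[i]+dec[i]−1 = 8, with one witness 2, 17, 38, 47, 46, 44, 37, 32.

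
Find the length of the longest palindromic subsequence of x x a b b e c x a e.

One longest palindromic subsequence is abba (positions 3,4,5,9); it reads the same forward and backward, and the interval DP gives dp[1][10] = 4.

4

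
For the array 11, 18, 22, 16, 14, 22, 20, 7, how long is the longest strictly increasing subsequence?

3

Let dp[i] be the longest increasing subsequence ending at position i. Then dp = [1, 2, 3, 2, 2, 3, 3, 1].
The maximum is 3; one witness is 11, 18, 22 at positions 1,2,3.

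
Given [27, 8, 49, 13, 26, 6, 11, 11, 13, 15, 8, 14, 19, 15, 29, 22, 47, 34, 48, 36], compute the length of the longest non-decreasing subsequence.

Scanning left to right, the best length ending at each element is: 27→1, 8→1, 49→2, 13→2, 26→3, 6→1, 11→2, 11→3, 13→4, 15→5, 8→2, 14→5, 19→6, 15→6, 29→7, 22→7, 47→8, 34→8, 48→9, 36→9.
So the longest non-decreasing subsequence has length 9, e.g. 8, 11, 11, 13, 15, 19, 29, 47, 48.

9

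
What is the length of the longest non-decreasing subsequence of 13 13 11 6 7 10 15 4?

Let dp[i] be the longest non-decreasing subsequence ending at position i. Then dp = [1, 2, 1, 1, 2, 3, 4, 1].
The maximum is 4; one witness is 6, 7, 10, 15 at positions 4,5,6,7.

4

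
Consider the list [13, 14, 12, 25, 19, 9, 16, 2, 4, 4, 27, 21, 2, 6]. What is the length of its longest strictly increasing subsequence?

4

One longest increasing subsequence is 13, 14, 25, 27 (positions 1,2,4,11), of length 4; no longer one exists.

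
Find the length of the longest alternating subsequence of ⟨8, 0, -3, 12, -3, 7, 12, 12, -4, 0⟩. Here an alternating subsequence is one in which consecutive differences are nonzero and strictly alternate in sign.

Track the best alternating length ending on an up-step vs a down-step at each position: up/down = 1/1, 1/2, 1/2, 3/1, 1/4, 5/4, 5/1, 5/1, 1/6, 7/6.
The maximum over both is 7; one such subsequence is 8, 0, 12, -3, 7, -4, 0.

7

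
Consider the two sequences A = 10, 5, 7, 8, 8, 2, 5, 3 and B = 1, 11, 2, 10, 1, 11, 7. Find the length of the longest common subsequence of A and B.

Backtracking the LCS table gives one alignment: 10 (A1,B4) → 7 (A3,B7).
So the longest common subsequence has length 2.

2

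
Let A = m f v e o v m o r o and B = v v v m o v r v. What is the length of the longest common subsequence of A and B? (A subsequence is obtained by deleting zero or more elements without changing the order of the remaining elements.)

Backtracking the LCS table gives one alignment: v (A3,B2) → v (A6,B3) → m (A7,B4) → o (A8,B5) → r (A9,B7).
So the longest common subsequence has length 5.

5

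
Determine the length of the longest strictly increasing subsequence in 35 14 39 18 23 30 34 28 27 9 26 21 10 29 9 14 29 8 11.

Let dp[i] be the longest increasing subsequence ending at position i. Then dp = [1, 1, 2, 2, 3, 4, 5, 4, 4, 1, 4, 3, 2, 5, 1, 3, 5, 1, 3].
The maximum is 5; one witness is 14, 18, 23, 30, 34 at positions 2,4,5,6,7.

5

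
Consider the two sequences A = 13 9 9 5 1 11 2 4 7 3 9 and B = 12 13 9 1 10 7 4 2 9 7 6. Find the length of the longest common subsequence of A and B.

5

A longest common subsequence is 13, 9, 1, 2, 7 (length 5); the LCS DP confirms no longer common subsequence exists.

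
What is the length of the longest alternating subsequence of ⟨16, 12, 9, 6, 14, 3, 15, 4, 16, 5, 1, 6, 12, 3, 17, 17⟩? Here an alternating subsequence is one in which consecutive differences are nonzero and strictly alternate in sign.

A longest alternating subsequence is 16, 12, 14, 3, 15, 4, 16, 5, 6, 3, 17 (positions 1,2,5,6,7,8,9,10,12,14,15); its 10 consecutive differences strictly alternate in sign, and length 11 is optimal.

11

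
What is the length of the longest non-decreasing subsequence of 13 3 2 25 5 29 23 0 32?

Let dp[i] be the longest non-decreasing subsequence ending at position i. Then dp = [1, 1, 1, 2, 2, 3, 3, 1, 4].
The maximum is 4; one witness is 13, 25, 29, 32 at positions 1,4,6,9.

4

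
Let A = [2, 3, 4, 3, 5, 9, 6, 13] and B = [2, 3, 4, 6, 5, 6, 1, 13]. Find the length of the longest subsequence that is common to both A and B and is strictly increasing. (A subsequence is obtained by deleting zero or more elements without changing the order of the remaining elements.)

For each value that appears in both, track the longest common increasing run ending there.
The best achievable length is 6; one witness is 2, 3, 4, 5, 6, 13 (A-positions 1,2,3,5,7,8, B-positions 1,2,3,5,6,8).

6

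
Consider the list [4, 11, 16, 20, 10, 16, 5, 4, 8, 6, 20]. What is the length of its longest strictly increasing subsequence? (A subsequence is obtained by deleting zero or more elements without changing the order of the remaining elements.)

4

One longest increasing subsequence is 4, 11, 16, 20 (positions 1,2,3,4), of length 4; no longer one exists.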